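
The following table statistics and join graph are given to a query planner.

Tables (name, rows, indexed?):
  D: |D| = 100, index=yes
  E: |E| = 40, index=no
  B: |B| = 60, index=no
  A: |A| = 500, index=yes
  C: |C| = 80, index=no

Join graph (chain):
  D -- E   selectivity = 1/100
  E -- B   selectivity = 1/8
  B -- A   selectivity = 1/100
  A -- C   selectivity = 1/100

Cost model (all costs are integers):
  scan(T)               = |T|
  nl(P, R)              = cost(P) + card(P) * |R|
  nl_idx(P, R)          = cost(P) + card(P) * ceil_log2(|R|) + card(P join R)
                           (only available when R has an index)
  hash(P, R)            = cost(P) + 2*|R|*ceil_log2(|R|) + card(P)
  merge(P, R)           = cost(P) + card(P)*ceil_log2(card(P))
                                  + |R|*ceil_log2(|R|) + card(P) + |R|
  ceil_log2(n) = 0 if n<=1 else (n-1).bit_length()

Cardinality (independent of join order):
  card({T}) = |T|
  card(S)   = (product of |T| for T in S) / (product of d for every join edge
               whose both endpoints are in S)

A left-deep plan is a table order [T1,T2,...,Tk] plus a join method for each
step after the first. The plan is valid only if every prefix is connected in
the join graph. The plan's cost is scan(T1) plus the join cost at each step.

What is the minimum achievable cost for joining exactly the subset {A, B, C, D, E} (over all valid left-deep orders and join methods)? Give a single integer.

5640

Selinger DP over subsets of {A,B,C,D,E}:
  {D}: scan cost=100, card=100
  {E}: scan cost=40, card=40
  {B}: scan cost=60, card=60
  {A}: scan cost=500, card=500
  {C}: scan cost=80, card=80
  {DE}: card=40; try (D,nl_idx)→360, (E,hash)→680, (D,merge)→1120, (E,merge)→1180, (D,hash)→1480, (D,nl)→4040 …(+1); best=360 via (D,nl_idx)
  {BE}: card=300; try (E,hash)→600, (B,merge)→740, (E,merge)→760, (B,hash)→800, (B,nl)→2440, (E,nl)→2460; best=600 via (E,hash)
  {AB}: card=300; try (A,nl_idx)→900, (B,hash)→1720, (A,merge)→5480, (B,merge)→5920, (A,hash)→9120, (A,nl)→30060 …(+1); best=900 via (A,nl_idx)
  {AC}: card=400; try (A,nl_idx)→1200, (C,hash)→2120, (A,merge)→5720, (C,merge)→6140, (A,hash)→9160, (A,nl)→40080 …(+1); best=1200 via (A,nl_idx)
  {BDE}: card=300; try (B,merge)→1060, (B,hash)→1120, (D,hash)→2300, (B,nl)→2760, (D,nl_idx)→3000, (D,merge)→4400 …(+1); best=1060 via (B,merge)
  {ABE}: card=1500; try (E,hash)→1680, (E,merge)→4180, (A,nl_idx)→4800, (A,merge)→8600, (A,hash)→9900, (E,nl)→12900 …(+1); best=1680 via (E,hash)
  {ABC}: card=240; try (C,hash)→2320, (B,hash)→2320, (C,merge)→4540, (B,merge)→5620, (C,nl)→24900, (B,nl)→25200; best=2320 via (C,hash)
  {ABDE}: card=1500; try (D,hash)→4580, (A,nl_idx)→5260, (A,merge)→9060, (A,hash)→10360, (D,nl_idx)→13680, (D,merge)→20480 …(+2); best=4580 via (D,hash)
  {ABCE}: card=1200; try (E,hash)→3040, (C,hash)→4300, (E,merge)→4760, (E,nl)→11920, (C,merge)→20320, (C,nl)→121680; best=3040 via (E,hash)
  {ABCDE}: card=1200; try (D,hash)→5640, (C,hash)→7200, (D,nl_idx)→12640, (D,merge)→18240, (C,merge)→23220, (D,nl)→123040 …(+1); best=5640 via (D,hash)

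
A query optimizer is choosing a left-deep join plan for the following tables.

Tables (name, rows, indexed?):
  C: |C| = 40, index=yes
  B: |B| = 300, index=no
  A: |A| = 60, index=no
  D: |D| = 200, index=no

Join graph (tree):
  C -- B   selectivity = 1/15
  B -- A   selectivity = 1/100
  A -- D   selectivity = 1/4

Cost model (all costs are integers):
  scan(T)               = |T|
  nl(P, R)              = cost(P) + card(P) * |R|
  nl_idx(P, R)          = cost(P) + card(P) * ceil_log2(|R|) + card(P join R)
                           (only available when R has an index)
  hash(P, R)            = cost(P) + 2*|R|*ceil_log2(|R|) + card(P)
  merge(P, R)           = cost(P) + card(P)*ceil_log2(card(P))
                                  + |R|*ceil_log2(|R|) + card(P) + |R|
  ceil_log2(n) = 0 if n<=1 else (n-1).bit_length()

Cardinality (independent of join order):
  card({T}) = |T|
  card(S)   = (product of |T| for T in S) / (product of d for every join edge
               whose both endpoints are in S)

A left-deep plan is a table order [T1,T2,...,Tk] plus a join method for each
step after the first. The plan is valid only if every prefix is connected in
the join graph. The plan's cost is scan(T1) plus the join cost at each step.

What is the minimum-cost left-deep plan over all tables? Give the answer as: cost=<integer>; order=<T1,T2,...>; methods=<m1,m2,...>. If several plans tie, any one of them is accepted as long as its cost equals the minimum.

cost=5660; order=B,A,C,D; methods=hash,hash,hash

Selinger DP (subsets sized 1..n):
  {C}: scan cost=40, card=40
  {B}: scan cost=300, card=300
  {A}: scan cost=60, card=60
  {D}: scan cost=200, card=200
  {BC}: card=800; try (C,hash)→1080, (C,nl_idx)→2900, (B,merge)→3320, (C,merge)→3580, (B,hash)→5480, (B,nl)→12040 …(+1); best=1080 via (C,hash)
  {AB}: card=180; try (A,hash)→1320, (B,merge)→3480, (A,merge)→3720, (B,hash)→5520, (B,nl)→18060, (A,nl)→18300; best=1320 via (A,hash)
  {AD}: card=3000; try (A,hash)→1120, (D,merge)→2280, (A,merge)→2420, (D,hash)→3320, (D,nl)→12060, (A,nl)→12200; best=1120 via (A,hash)
  {ABC}: card=480; try (C,hash)→1980, (A,hash)→2600, (C,nl_idx)→2880, (C,merge)→3220, (C,nl)→8520, (A,merge)→10300 …(+1); best=1980 via (C,hash)
  {ABD}: card=9000; try (D,hash)→4700, (D,merge)→4740, (B,hash)→9520, (D,nl)→37320, (B,merge)→43120, (B,nl)→901120; best=4700 via (D,hash)
  {ABCD}: card=24000; try (D,hash)→5660, (D,merge)→8580, (C,hash)→14180, (C,nl_idx)→82700, (D,nl)→97980, (C,merge)→139980 …(+1); best=5660 via (D,hash)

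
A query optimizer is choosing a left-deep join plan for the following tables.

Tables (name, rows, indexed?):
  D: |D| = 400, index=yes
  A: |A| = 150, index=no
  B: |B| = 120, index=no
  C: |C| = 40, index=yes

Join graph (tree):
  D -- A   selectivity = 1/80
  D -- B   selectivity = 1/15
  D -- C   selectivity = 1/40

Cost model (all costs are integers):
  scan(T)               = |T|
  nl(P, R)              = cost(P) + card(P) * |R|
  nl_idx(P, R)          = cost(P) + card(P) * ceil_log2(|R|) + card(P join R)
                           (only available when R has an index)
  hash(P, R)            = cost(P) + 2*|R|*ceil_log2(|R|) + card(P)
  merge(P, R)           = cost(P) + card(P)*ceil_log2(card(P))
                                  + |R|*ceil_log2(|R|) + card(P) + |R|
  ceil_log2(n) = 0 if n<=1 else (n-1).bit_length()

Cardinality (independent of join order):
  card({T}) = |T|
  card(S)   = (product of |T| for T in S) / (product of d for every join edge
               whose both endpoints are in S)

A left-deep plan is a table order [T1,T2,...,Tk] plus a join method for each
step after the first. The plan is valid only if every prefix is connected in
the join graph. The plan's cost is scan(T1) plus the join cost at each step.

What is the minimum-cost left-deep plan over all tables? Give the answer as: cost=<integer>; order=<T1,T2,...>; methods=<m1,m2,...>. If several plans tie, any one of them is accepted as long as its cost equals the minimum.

cost=5910; order=A,D,C,B; methods=nl_idx,hash,hash

Selinger DP (subsets sized 1..n):
  {D}: scan cost=400, card=400
  {A}: scan cost=150, card=150
  {B}: scan cost=120, card=120
  {C}: scan cost=40, card=40
  {AD}: card=750; try (D,nl_idx)→2250, (A,hash)→3200, (D,merge)→5500, (A,merge)→5750, (D,hash)→7500, (D,nl)→60150 …(+1); best=2250 via (D,nl_idx)
  {BD}: card=3200; try (B,hash)→2480, (D,nl_idx)→4400, (D,merge)→5080, (B,merge)→5360, (D,hash)→7440, (D,nl)→48120 …(+1); best=2480 via (B,hash)
  {CD}: card=400; try (D,nl_idx)→800, (C,hash)→1280, (C,nl_idx)→3200, (D,merge)→4320, (C,merge)→4680, (D,hash)→7280 …(+2); best=800 via (D,nl_idx)
  {ABD}: card=6000; try (B,hash)→4680, (A,hash)→8080, (B,merge)→11460, (A,merge)→45430, (B,nl)→92250, (A,nl)→482480; best=4680 via (B,hash)
  {ACD}: card=750; try (C,hash)→3480, (A,hash)→3600, (A,merge)→6150, (C,nl_idx)→7500, (C,merge)→10780, (C,nl)→32250 …(+1); best=3480 via (C,hash)
  {BCD}: card=3200; try (B,hash)→2880, (B,merge)→5760, (C,hash)→6160, (C,nl_idx)→24880, (C,merge)→44360, (B,nl)→48800 …(+1); best=2880 via (B,hash)
  {ABCD}: card=6000; try (B,hash)→5910, (A,hash)→8480, (C,hash)→11160, (B,merge)→12690, (A,merge)→45830, (C,nl_idx)→46680 …(+4); best=5910 via (B,hash)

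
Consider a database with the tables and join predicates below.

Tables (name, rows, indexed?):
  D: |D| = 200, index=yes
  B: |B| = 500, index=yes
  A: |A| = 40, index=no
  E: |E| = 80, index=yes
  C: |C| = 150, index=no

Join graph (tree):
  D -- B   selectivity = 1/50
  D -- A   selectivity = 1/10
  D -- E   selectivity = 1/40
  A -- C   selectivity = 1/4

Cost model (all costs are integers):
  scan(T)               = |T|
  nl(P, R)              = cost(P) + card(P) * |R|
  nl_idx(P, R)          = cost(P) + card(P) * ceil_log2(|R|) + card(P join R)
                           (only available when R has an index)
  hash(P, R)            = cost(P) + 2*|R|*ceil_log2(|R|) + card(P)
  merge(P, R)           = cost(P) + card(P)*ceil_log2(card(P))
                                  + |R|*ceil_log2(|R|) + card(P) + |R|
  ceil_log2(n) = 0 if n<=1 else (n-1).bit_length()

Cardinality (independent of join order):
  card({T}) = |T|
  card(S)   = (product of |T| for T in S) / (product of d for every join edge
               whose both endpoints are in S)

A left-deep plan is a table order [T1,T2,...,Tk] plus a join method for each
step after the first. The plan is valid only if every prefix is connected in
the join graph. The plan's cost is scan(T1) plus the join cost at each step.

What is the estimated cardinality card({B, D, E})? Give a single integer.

Tables in S: B(500), D(200), E(80)
Edges inside S: D-B(d=50), D-E(d=40)
numerator = 500 * 200 * 80 = 8000000
denominator = 50 * 40 = 2000
card(S) = 8000000 / 2000 = 4000

4000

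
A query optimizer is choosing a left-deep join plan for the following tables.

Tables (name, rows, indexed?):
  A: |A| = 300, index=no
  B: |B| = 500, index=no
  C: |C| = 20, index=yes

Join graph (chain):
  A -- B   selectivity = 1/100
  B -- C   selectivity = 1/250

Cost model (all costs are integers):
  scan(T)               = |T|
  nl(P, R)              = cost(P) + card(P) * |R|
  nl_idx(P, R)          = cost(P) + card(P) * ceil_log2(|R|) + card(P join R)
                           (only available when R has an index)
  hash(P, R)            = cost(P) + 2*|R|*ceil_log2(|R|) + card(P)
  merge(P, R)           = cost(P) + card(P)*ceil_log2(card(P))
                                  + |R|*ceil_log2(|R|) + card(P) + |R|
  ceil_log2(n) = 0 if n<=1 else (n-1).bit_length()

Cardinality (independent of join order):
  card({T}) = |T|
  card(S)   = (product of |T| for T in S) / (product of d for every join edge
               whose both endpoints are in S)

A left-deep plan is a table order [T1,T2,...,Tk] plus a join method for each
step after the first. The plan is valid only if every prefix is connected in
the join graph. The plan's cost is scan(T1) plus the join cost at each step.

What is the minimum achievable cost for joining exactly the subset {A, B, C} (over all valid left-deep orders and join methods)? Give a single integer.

Selinger DP over subsets of {A,B,C}:
  {A}: scan cost=300, card=300
  {B}: scan cost=500, card=500
  {C}: scan cost=20, card=20
  {AB}: card=1500; try (A,hash)→6400, (B,merge)→8300, (A,merge)→8500, (B,hash)→9600, (B,nl)→150300, (A,nl)→150500; best=6400 via (A,hash)
  {BC}: card=40; try (C,hash)→1200, (C,nl_idx)→3040, (B,merge)→5140, (C,merge)→5620, (B,hash)→9040, (B,nl)→10020 …(+1); best=1200 via (C,hash)
  {ABC}: card=120; try (A,merge)→4480, (A,hash)→6640, (C,hash)→8100, (A,nl)→13200, (C,nl_idx)→14020, (C,merge)→24520 …(+1); best=4480 via (A,merge)

4480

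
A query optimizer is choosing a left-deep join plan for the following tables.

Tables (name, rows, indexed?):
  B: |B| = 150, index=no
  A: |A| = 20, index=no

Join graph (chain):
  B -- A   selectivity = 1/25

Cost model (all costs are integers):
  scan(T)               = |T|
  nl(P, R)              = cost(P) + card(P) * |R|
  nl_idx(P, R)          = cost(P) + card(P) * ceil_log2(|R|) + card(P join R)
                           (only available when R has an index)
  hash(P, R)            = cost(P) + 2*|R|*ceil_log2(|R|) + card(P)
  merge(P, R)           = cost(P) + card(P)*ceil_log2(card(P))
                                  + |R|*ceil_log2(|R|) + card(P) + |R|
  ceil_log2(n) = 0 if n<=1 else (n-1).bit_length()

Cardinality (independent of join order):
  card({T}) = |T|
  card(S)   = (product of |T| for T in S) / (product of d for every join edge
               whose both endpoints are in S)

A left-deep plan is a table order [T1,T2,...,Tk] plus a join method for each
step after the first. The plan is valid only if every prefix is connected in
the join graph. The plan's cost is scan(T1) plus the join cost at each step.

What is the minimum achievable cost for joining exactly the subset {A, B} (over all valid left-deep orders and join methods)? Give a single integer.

Selinger DP over subsets of {A,B}:
  {B}: scan cost=150, card=150
  {A}: scan cost=20, card=20
  {AB}: card=120; try (A,hash)→500, (B,merge)→1490, (A,merge)→1620, (B,hash)→2440, (B,nl)→3020, (A,nl)→3150; best=500 via (A,hash)

500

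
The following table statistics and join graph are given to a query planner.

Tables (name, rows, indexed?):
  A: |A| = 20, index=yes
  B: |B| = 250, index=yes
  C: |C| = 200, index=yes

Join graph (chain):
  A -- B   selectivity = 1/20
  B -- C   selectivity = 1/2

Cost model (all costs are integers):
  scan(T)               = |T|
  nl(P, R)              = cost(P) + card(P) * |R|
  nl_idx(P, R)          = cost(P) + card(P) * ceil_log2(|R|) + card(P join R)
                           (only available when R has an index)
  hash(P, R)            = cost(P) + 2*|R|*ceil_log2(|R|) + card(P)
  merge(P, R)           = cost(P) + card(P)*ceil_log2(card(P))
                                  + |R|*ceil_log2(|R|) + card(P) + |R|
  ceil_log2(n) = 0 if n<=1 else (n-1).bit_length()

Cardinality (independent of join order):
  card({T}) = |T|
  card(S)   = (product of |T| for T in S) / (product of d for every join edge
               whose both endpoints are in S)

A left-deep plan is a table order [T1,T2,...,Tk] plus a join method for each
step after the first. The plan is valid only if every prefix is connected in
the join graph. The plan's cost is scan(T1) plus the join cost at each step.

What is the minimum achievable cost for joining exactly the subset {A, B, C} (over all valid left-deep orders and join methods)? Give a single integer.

Selinger DP over subsets of {A,B,C}:
  {A}: scan cost=20, card=20
  {B}: scan cost=250, card=250
  {C}: scan cost=200, card=200
  {AB}: card=250; try (B,nl_idx)→430, (A,hash)→700, (A,nl_idx)→1750, (B,merge)→2390, (A,merge)→2620, (B,hash)→4040 …(+2); best=430 via (B,nl_idx)
  {BC}: card=25000; try (C,hash)→3700, (B,merge)→4250, (C,merge)→4300, (B,hash)→4400, (B,nl_idx)→26800, (C,nl_idx)→27250 …(+2); best=3700 via (C,hash)
  {ABC}: card=25000; try (C,hash)→3880, (C,merge)→4480, (C,nl_idx)→27430, (A,hash)→28900, (C,nl)→50430, (A,nl_idx)→153700 …(+2); best=3880 via (C,hash)

3880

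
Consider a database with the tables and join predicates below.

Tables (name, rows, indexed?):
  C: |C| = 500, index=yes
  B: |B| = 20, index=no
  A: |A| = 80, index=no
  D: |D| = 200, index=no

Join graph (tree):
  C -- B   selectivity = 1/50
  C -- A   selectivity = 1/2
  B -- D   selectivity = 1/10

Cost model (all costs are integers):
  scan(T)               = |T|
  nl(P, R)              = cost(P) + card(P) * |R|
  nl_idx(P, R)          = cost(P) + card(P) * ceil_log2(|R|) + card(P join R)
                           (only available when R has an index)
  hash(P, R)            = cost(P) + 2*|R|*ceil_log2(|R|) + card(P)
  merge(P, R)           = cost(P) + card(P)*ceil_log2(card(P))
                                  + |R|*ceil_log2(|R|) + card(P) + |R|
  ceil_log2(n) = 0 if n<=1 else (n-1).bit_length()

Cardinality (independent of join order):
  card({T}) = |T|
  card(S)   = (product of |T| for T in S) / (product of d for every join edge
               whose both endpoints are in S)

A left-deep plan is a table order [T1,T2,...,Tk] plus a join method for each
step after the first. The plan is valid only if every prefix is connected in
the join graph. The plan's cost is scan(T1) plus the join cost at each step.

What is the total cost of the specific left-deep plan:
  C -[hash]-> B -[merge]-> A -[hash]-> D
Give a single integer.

14840

step 1: scan C: cost=500, card=500
step 2: join B via hash
    card(P join B) = 500*20/(50) = 200
    cost = 500 + 2*20*5 + 500 = 1200
step 3: join A via merge
    card(P join A) = 200*80/(2) = 8000
    cost = 1200 + 200*8 + 80*7 + 200 + 80 = 3640
step 4: join D via hash
    card(P join D) = 8000*200/(10) = 160000
    cost = 3640 + 2*200*8 + 8000 = 14840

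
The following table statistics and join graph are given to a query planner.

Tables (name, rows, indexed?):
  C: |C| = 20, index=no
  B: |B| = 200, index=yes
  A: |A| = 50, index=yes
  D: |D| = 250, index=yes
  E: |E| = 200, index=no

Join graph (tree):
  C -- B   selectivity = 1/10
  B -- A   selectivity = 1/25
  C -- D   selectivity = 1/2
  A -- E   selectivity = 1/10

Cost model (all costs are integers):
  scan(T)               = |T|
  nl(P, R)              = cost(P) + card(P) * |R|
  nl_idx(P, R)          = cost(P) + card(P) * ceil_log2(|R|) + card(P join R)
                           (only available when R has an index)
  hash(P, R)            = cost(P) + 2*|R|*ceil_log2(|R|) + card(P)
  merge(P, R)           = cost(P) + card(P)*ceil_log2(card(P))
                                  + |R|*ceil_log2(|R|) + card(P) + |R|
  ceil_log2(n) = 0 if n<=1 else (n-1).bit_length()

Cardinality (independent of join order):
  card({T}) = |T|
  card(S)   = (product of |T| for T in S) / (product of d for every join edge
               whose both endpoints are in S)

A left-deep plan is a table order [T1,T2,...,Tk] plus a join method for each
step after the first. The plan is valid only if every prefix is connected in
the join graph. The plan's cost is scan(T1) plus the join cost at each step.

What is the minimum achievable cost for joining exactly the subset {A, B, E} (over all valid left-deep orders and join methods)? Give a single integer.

4450

Selinger DP over subsets of {A,B,E}:
  {B}: scan cost=200, card=200
  {A}: scan cost=50, card=50
  {E}: scan cost=200, card=200
  {AB}: card=400; try (B,nl_idx)→850, (A,hash)→1000, (A,nl_idx)→1800, (B,merge)→2200, (A,merge)→2350, (B,hash)→3300 …(+2); best=850 via (B,nl_idx)
  {AE}: card=1000; try (A,hash)→1000, (E,merge)→2200, (A,merge)→2350, (A,nl_idx)→2400, (E,hash)→3300, (E,nl)→10050 …(+1); best=1000 via (A,hash)
  {ABE}: card=8000; try (E,hash)→4450, (B,hash)→5200, (E,merge)→6650, (B,merge)→13800, (B,nl_idx)→17000, (E,nl)→80850 …(+1); best=4450 via (E,hash)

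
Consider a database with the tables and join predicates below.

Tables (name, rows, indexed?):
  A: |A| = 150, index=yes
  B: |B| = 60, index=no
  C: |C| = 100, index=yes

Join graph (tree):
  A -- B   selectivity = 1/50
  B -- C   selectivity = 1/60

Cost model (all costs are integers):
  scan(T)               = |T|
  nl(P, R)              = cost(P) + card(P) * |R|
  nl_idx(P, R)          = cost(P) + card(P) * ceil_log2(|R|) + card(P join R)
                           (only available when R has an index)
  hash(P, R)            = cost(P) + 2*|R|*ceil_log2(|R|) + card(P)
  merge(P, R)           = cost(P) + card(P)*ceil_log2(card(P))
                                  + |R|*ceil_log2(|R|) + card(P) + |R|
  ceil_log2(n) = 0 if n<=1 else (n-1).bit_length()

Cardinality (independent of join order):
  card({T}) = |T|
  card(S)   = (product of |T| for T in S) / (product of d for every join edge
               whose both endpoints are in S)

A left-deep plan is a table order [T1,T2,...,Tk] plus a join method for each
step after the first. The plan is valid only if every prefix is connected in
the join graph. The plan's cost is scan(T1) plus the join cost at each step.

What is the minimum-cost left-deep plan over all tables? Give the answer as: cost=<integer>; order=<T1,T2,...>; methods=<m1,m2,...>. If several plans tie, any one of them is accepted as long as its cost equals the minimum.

Selinger DP (subsets sized 1..n):
  {A}: scan cost=150, card=150
  {B}: scan cost=60, card=60
  {C}: scan cost=100, card=100
  {AB}: card=180; try (A,nl_idx)→720, (B,hash)→1020, (A,merge)→1830, (B,merge)→1920, (A,hash)→2520, (A,nl)→9060 …(+1); best=720 via (A,nl_idx)
  {BC}: card=100; try (C,nl_idx)→580, (B,hash)→920, (C,merge)→1280, (B,merge)→1320, (C,hash)→1520, (C,nl)→6060 …(+1); best=580 via (C,nl_idx)
  {ABC}: card=300; try (A,nl_idx)→1680, (C,nl_idx)→2280, (C,hash)→2300, (A,merge)→2730, (A,hash)→3080, (C,merge)→3140 …(+2); best=1680 via (A,nl_idx)

cost=1680; order=B,C,A; methods=nl_idx,nl_idx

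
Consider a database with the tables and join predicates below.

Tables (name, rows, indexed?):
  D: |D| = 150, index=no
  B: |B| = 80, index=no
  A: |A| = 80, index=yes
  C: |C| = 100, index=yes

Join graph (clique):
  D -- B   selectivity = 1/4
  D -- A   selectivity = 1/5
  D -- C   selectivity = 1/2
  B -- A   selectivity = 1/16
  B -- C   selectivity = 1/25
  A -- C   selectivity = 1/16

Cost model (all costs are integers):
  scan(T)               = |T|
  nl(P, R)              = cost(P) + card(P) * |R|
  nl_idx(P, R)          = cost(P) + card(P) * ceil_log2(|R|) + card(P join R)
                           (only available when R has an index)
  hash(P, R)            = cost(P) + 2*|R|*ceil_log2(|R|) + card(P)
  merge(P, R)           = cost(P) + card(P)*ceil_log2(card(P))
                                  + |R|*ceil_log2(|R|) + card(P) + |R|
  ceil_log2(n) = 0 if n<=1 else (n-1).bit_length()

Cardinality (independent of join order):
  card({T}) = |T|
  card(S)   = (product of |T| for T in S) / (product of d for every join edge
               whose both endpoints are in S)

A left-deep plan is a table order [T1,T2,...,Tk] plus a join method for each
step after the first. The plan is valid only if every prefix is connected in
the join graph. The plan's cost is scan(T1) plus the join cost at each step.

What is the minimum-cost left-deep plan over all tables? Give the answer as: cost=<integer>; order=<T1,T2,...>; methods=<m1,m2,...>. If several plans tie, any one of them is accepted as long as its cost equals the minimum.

cost=4550; order=B,C,A,D; methods=nl_idx,hash,merge

Selinger DP (subsets sized 1..n):
  {D}: scan cost=150, card=150
  {B}: scan cost=80, card=80
  {A}: scan cost=80, card=80
  {C}: scan cost=100, card=100
  {BD}: card=3000; try (B,hash)→1420, (D,merge)→2070, (B,merge)→2140, (D,hash)→2560, (D,nl)→12080, (B,nl)→12150; best=1420 via (B,hash)
  {AD}: card=2400; try (A,hash)→1420, (D,merge)→2070, (A,merge)→2140, (D,hash)→2560, (A,nl_idx)→3600, (D,nl)→12080 …(+1); best=1420 via (A,hash)
  {CD}: card=7500; try (C,hash)→1700, (D,merge)→2250, (C,merge)→2300, (D,hash)→2600, (C,nl_idx)→8700, (D,nl)→15100 …(+1); best=1700 via (C,hash)
  {AB}: card=400; try (A,nl_idx)→1040, (B,hash)→1280, (A,hash)→1280, (B,merge)→1360, (A,merge)→1360, (B,nl)→6480 …(+1); best=1040 via (A,nl_idx)
  {BC}: card=320; try (C,nl_idx)→960, (B,hash)→1320, (C,merge)→1520, (B,merge)→1540, (C,hash)→1560, (C,nl)→8080 …(+1); best=960 via (C,nl_idx)
  {AC}: card=500; try (C,nl_idx)→1140, (A,nl_idx)→1300, (A,hash)→1320, (C,merge)→1520, (A,merge)→1540, (C,hash)→1560 …(+2); best=1140 via (C,nl_idx)
  {ABD}: card=3000; try (D,hash)→3840, (B,hash)→4940, (A,hash)→5540, (D,merge)→6390, (A,nl_idx)→25420, (B,merge)→33260 …(+4); best=3840 via (D,hash)
  {BCD}: card=6000; try (D,hash)→3680, (D,merge)→5510, (C,hash)→5820, (B,hash)→10320, (C,nl_idx)→28420, (C,merge)→41220 …(+4); best=3680 via (D,hash)
  {ACD}: card=7500; try (D,hash)→4040, (C,hash)→5220, (D,merge)→7490, (A,hash)→10320, (C,nl_idx)→25720, (C,merge)→33420 …(+5); best=4040 via (D,hash)
  {ABC}: card=100; try (A,hash)→2400, (B,hash)→2760, (C,hash)→2840, (A,nl_idx)→3300, (C,nl_idx)→3940, (A,merge)→4800 …(+5); best=2400 via (A,hash)
  {ABCD}: card=375; try (D,merge)→4550, (D,hash)→4900, (C,hash)→8240, (A,hash)→10800, (B,hash)→12660, (D,nl)→17400 …(+8); best=4550 via (D,merge)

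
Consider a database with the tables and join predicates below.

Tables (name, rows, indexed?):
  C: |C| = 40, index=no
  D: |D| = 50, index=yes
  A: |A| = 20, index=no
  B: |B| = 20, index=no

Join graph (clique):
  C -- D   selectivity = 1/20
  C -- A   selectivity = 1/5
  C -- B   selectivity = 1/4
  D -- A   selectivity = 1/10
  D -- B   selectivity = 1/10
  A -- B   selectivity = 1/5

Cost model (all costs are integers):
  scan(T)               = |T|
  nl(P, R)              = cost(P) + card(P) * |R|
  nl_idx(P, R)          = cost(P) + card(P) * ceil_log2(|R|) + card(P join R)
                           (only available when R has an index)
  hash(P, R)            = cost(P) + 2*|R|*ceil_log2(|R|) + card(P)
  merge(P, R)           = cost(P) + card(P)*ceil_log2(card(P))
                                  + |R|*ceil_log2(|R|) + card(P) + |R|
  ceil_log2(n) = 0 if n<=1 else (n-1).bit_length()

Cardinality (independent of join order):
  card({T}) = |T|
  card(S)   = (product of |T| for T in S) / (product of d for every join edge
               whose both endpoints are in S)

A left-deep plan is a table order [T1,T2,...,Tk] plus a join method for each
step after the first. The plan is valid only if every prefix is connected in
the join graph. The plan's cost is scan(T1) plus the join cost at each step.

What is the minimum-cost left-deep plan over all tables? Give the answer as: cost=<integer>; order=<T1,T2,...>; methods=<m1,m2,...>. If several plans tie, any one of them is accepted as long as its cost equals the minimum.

cost=920; order=C,D,A,B; methods=nl_idx,hash,hash

Selinger DP (subsets sized 1..n):
  {C}: scan cost=40, card=40
  {D}: scan cost=50, card=50
  {A}: scan cost=20, card=20
  {B}: scan cost=20, card=20
  {CD}: card=100; try (D,nl_idx)→380, (C,hash)→580, (D,merge)→670, (D,hash)→680, (C,merge)→680, (D,nl)→2040 …(+1); best=380 via (D,nl_idx)
  {AC}: card=160; try (A,hash)→280, (C,merge)→420, (A,merge)→440, (C,hash)→520, (C,nl)→820, (A,nl)→840; best=280 via (A,hash)
  {BC}: card=200; try (B,hash)→280, (C,merge)→420, (B,merge)→440, (C,hash)→520, (C,nl)→820, (B,nl)→840; best=280 via (B,hash)
  {AD}: card=100; try (D,nl_idx)→240, (A,hash)→300, (D,merge)→490, (A,merge)→520, (D,hash)→640, (D,nl)→1020 …(+1); best=240 via (D,nl_idx)
  {BD}: card=100; try (D,nl_idx)→240, (B,hash)→300, (D,merge)→490, (B,merge)→520, (D,hash)→640, (D,nl)→1020 …(+1); best=240 via (D,nl_idx)
  {AB}: card=80; try (B,hash)→240, (A,hash)→240, (B,merge)→260, (A,merge)→260, (B,nl)→420, (A,nl)→420; best=240 via (B,hash)
  {ACD}: card=40; try (A,hash)→680, (C,hash)→820, (D,hash)→1040, (D,nl_idx)→1280, (A,merge)→1300, (C,merge)→1320 …(+4); best=680 via (A,hash)
  {BCD}: card=50; try (B,hash)→680, (C,hash)→820, (D,hash)→1080, (B,merge)→1300, (C,merge)→1320, (D,nl_idx)→1530 …(+4); best=680 via (B,hash)
  {ABC}: card=160; try (B,hash)→640, (A,hash)→680, (C,hash)→800, (C,merge)→1160, (B,merge)→1840, (A,merge)→2200 …(+3); best=640 via (B,hash)
  {ABD}: card=40; try (B,hash)→540, (A,hash)→540, (D,nl_idx)→760, (D,hash)→920, (B,merge)→1160, (A,merge)→1160 …(+4); best=540 via (B,hash)
  {ABCD}: card=4; try (B,hash)→920, (A,hash)→930, (C,hash)→1060, (B,merge)→1080, (C,merge)→1100, (A,merge)→1150 …(+7); best=920 via (B,hash)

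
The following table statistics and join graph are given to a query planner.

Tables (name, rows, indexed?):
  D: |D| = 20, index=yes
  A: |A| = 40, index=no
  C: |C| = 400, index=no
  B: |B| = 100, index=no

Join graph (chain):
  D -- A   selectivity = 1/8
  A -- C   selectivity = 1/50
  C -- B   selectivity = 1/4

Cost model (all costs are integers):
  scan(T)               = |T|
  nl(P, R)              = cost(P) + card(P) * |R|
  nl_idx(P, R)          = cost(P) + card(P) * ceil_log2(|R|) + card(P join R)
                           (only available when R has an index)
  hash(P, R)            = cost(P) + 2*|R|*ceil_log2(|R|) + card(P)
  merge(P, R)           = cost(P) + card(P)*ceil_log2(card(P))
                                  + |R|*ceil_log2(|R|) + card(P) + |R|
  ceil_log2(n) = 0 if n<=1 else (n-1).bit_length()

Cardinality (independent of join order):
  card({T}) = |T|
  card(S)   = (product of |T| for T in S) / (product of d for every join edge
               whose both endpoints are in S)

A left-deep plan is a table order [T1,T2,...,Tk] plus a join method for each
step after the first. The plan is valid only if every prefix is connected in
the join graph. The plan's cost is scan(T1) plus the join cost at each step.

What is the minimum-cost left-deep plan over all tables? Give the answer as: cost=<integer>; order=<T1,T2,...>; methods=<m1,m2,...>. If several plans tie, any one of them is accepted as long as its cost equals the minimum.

cost=4000; order=C,A,D,B; methods=hash,hash,hash

Selinger DP (subsets sized 1..n):
  {D}: scan cost=20, card=20
  {A}: scan cost=40, card=40
  {C}: scan cost=400, card=400
  {B}: scan cost=100, card=100
  {AD}: card=100; try (D,hash)→280, (D,nl_idx)→340, (A,merge)→420, (D,merge)→440, (A,hash)→520, (A,nl)→820 …(+1); best=280 via (D,hash)
  {AC}: card=320; try (A,hash)→1280, (C,merge)→4320, (A,merge)→4680, (C,hash)→7280, (C,nl)→16040, (A,nl)→16400; best=1280 via (A,hash)
  {BC}: card=10000; try (B,hash)→2200, (C,merge)→4900, (B,merge)→5200, (C,hash)→7400, (C,nl)→40100, (B,nl)→40400; best=2200 via (B,hash)
  {ACD}: card=800; try (D,hash)→1800, (D,nl_idx)→3680, (D,merge)→4600, (C,merge)→5080, (C,hash)→7580, (D,nl)→7680 …(+1); best=1800 via (D,hash)
  {ABC}: card=8000; try (B,hash)→3000, (B,merge)→5280, (A,hash)→12680, (B,nl)→33280, (A,merge)→152480, (A,nl)→402200; best=3000 via (B,hash)
  {ABCD}: card=20000; try (B,hash)→4000, (D,hash)→11200, (B,merge)→11400, (D,nl_idx)→63000, (B,nl)→81800, (D,merge)→115120 …(+1); best=4000 via (B,hash)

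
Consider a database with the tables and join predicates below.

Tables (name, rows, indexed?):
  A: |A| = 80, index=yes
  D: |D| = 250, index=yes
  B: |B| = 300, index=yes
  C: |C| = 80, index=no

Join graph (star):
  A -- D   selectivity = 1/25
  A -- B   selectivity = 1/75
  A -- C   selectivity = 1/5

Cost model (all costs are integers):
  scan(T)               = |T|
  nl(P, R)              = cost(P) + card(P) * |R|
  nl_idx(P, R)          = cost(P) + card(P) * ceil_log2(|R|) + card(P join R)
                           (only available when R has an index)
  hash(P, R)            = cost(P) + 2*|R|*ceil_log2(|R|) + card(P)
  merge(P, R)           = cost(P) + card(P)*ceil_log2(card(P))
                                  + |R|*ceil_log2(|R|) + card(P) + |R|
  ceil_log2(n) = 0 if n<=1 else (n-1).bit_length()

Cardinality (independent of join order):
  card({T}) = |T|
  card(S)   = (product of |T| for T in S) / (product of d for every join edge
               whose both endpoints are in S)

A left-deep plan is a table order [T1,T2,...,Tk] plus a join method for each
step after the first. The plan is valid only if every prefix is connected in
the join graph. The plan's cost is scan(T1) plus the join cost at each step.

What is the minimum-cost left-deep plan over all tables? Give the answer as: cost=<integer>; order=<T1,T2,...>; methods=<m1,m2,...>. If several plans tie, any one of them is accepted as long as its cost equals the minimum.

Selinger DP (subsets sized 1..n):
  {A}: scan cost=80, card=80
  {D}: scan cost=250, card=250
  {B}: scan cost=300, card=300
  {C}: scan cost=80, card=80
  {AD}: card=800; try (D,nl_idx)→1520, (A,hash)→1620, (A,nl_idx)→2800, (D,merge)→2970, (A,merge)→3140, (D,hash)→4160 …(+2); best=1520 via (D,nl_idx)
  {AB}: card=320; try (B,nl_idx)→1120, (A,hash)→1720, (A,nl_idx)→2720, (B,merge)→3720, (A,merge)→3940, (B,hash)→5560 …(+2); best=1120 via (B,nl_idx)
  {AC}: card=1280; try (C,hash)→1280, (A,hash)→1280, (C,merge)→1360, (A,merge)→1360, (A,nl_idx)→1920, (C,nl)→6480 …(+1); best=1280 via (C,hash)
  {ABD}: card=3200; try (D,hash)→5440, (D,merge)→6570, (D,nl_idx)→6880, (B,hash)→7720, (B,nl_idx)→11920, (B,merge)→13320 …(+2); best=5440 via (D,hash)
  {ACD}: card=12800; try (C,hash)→3440, (D,hash)→6560, (C,merge)→10960, (D,merge)→18890, (D,nl_idx)→24320, (C,nl)→65520 …(+1); best=3440 via (C,hash)
  {ABC}: card=5120; try (C,hash)→2560, (C,merge)→4960, (B,hash)→7960, (B,nl_idx)→17920, (B,merge)→19640, (C,nl)→26720 …(+1); best=2560 via (C,hash)
  {ABCD}: card=51200; try (C,hash)→9760, (D,hash)→11680, (B,hash)→21640, (C,merge)→47680, (D,merge)→76490, (D,nl_idx)→94720 …(+5); best=9760 via (C,hash)

cost=9760; order=A,B,D,C; methods=nl_idx,hash,hash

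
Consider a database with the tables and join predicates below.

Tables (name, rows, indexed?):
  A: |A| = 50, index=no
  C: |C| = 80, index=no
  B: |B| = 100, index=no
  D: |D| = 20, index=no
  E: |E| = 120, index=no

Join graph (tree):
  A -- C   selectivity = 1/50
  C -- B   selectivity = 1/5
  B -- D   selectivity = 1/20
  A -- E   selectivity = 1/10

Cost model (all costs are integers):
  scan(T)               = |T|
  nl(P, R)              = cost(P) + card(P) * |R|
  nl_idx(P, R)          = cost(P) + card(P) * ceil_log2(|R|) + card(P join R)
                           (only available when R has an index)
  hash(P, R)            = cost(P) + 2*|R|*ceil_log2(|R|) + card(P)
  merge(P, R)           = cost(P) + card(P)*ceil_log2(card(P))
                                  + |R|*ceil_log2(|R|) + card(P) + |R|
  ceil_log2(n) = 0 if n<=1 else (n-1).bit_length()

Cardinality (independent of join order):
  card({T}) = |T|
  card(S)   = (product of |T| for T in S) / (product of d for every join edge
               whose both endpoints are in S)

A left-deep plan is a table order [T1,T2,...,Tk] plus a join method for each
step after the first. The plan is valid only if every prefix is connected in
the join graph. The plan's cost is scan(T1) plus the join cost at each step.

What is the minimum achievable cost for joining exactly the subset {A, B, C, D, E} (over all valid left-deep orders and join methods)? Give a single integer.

7100

Selinger DP over subsets of {A,B,C,D,E}:
  {A}: scan cost=50, card=50
  {C}: scan cost=80, card=80
  {B}: scan cost=100, card=100
  {D}: scan cost=20, card=20
  {E}: scan cost=120, card=120
  {AC}: card=80; try (A,hash)→760, (C,merge)→1040, (A,merge)→1070, (C,hash)→1220, (C,nl)→4050, (A,nl)→4080; best=760 via (A,hash)
  {AE}: card=600; try (A,hash)→840, (E,merge)→1360, (A,merge)→1430, (E,hash)→1780, (E,nl)→6050, (A,nl)→6120; best=840 via (A,hash)
  {BC}: card=1600; try (C,hash)→1320, (B,merge)→1520, (C,merge)→1540, (B,hash)→1560, (B,nl)→8080, (C,nl)→8100; best=1320 via (C,hash)
  {BD}: card=100; try (D,hash)→400, (B,merge)→940, (D,merge)→1020, (B,hash)→1440, (B,nl)→2020, (D,nl)→2100; best=400 via (D,hash)
  {ABC}: card=1600; try (B,merge)→2200, (B,hash)→2240, (A,hash)→3520, (B,nl)→8760, (A,merge)→20870, (A,nl)→81320; best=2200 via (B,merge)
  {ACE}: card=960; try (E,merge)→2360, (E,hash)→2520, (C,hash)→2560, (C,merge)→8080, (E,nl)→10360, (C,nl)→48840; best=2360 via (E,merge)
  {BCD}: card=1600; try (C,hash)→1620, (C,merge)→1840, (D,hash)→3120, (C,nl)→8400, (D,merge)→20640, (D,nl)→33320; best=1620 via (C,hash)
  {ABCD}: card=1600; try (A,hash)→3820, (D,hash)→4000, (A,merge)→21170, (D,merge)→21520, (D,nl)→34200, (A,nl)→81620; best=3820 via (A,hash)
  {ABCE}: card=19200; try (B,hash)→4720, (E,hash)→5480, (B,merge)→13720, (E,merge)→22360, (B,nl)→98360, (E,nl)→194200; best=4720 via (B,hash)
  {ABCDE}: card=19200; try (E,hash)→7100, (E,merge)→23980, (D,hash)→24120, (E,nl)→195820, (D,merge)→312040, (D,nl)→388720; best=7100 via (E,hash)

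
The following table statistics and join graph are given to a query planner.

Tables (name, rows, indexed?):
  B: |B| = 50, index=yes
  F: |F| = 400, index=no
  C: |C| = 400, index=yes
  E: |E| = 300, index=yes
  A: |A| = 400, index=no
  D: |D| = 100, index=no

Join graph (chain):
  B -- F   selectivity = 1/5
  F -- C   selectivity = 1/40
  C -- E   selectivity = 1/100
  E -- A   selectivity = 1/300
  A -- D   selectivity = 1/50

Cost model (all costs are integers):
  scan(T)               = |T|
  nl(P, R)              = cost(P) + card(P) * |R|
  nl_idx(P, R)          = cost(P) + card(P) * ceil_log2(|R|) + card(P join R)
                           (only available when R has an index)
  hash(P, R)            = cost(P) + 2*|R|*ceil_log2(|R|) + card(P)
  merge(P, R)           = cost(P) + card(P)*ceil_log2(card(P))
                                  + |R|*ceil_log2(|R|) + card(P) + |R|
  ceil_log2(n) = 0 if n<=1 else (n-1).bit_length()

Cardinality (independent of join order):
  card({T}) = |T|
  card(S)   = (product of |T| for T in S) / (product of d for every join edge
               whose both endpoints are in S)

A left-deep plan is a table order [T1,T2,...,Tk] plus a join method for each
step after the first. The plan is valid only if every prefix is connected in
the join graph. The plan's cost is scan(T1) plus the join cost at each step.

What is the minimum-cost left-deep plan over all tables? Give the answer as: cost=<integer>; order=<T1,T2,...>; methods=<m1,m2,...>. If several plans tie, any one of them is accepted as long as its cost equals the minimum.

Selinger DP (subsets sized 1..n):
  {B}: scan cost=50, card=50
  {F}: scan cost=400, card=400
  {C}: scan cost=400, card=400
  {E}: scan cost=300, card=300
  {A}: scan cost=400, card=400
  {D}: scan cost=100, card=100
  {BF}: card=4000; try (B,hash)→1400, (F,merge)→4400, (B,merge)→4750, (B,nl_idx)→6800, (F,hash)→7300, (F,nl)→20050 …(+1); best=1400 via (B,hash)
  {CF}: card=4000; try (F,hash)→8000, (C,hash)→8000, (C,nl_idx)→8000, (F,merge)→8400, (C,merge)→8400, (F,nl)→160400 …(+1); best=8000 via (F,hash)
  {CE}: card=1200; try (C,nl_idx)→4200, (E,nl_idx)→5200, (E,hash)→6200, (C,merge)→7300, (E,merge)→7400, (C,hash)→7800 …(+2); best=4200 via (C,nl_idx)
  {AE}: card=400; try (E,nl_idx)→4400, (E,hash)→6200, (A,merge)→7300, (E,merge)→7400, (A,hash)→7800, (A,nl)→120300 …(+1); best=4400 via (E,nl_idx)
  {AD}: card=800; try (D,hash)→2200, (A,merge)→4900, (D,merge)→5200, (A,hash)→7400, (A,nl)→40100, (D,nl)→40400; best=2200 via (D,hash)
  {BCF}: card=40000; try (C,hash)→12600, (B,hash)→12600, (C,merge)→57400, (B,merge)→60350, (B,nl_idx)→72000, (C,nl_idx)→77400 …(+2); best=12600 via (C,hash)
  {CEF}: card=12000; try (F,hash)→12600, (E,hash)→17400, (F,merge)→22600, (E,nl_idx)→56000, (E,merge)→63000, (F,nl)→484200 …(+1); best=12600 via (F,hash)
  {ACE}: card=1600; try (C,nl_idx)→9600, (C,hash)→12000, (C,merge)→12400, (A,hash)→12600, (A,merge)→22600, (C,nl)→164400 …(+1); best=9600 via (C,nl_idx)
  {ADE}: card=800; try (D,hash)→6200, (E,hash)→8400, (D,merge)→9200, (E,nl_idx)→10200, (E,merge)→14000, (D,nl)→44400 …(+1); best=6200 via (D,hash)
  {BCEF}: card=120000; try (B,hash)→25200, (E,hash)→58000, (B,merge)→192950, (B,nl_idx)→204600, (E,nl_idx)→492600, (B,nl)→612600 …(+2); best=25200 via (B,hash)
  {ACEF}: card=16000; try (F,hash)→18400, (A,hash)→31800, (F,merge)→32800, (A,merge)→196600, (F,nl)→649600, (A,nl)→4812600; best=18400 via (F,hash)
  {ACDE}: card=3200; try (D,hash)→12600, (C,hash)→14200, (C,nl_idx)→16600, (C,merge)→19000, (D,merge)→29600, (D,nl)→169600 …(+1); best=12600 via (D,hash)
  {ABCEF}: card=160000; try (B,hash)→35000, (A,hash)→152400, (B,merge)→258750, (B,nl_idx)→274400, (B,nl)→818400, (A,merge)→2189200 …(+1); best=35000 via (B,hash)
  {ACDEF}: card=32000; try (F,hash)→23000, (D,hash)→35800, (F,merge)→58200, (D,merge)→259200, (F,nl)→1292600, (D,nl)→1618400; best=23000 via (F,hash)
  {ABCDEF}: card=320000; try (B,hash)→55600, (D,hash)→196400, (B,nl_idx)→535000, (B,merge)→535350, (B,nl)→1623000, (D,merge)→3075800 …(+1); best=55600 via (B,hash)

cost=55600; order=A,E,C,D,F,B; methods=nl_idx,nl_idx,hash,hash,hash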